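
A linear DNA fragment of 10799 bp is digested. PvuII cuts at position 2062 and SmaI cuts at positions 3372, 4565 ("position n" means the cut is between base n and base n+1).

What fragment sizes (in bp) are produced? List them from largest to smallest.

6234, 2062, 1310, 1193 bp

Combined cut positions (sorted): 2062, 3372, 4565.
Linear molecule, 3 cuts → 4 fragments:
  2062 − 0 = 2062 bp
  3372 − 2062 = 1310 bp
  4565 − 3372 = 1193 bp
  10799 − 4565 = 6234 bp
Sorted largest to smallest: 6234, 2062, 1310, 1193 bp.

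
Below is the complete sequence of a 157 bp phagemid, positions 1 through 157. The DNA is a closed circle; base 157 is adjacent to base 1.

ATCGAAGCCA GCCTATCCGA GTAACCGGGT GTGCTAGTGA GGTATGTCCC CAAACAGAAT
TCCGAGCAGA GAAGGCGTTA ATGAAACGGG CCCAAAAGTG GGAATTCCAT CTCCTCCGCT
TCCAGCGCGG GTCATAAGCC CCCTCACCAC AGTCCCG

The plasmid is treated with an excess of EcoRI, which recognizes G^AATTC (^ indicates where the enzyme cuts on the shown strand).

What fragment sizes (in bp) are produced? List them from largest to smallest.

112, 45 bp

EcoRI sites (GAATTC) start at positions 57, 102.
EcoRI cuts after the first base of each site, so after positions 57, 102.
Circular molecule, 2 cuts → 2 fragments:
  58–102 → 45 bp
  103–157 then 1–57 → 55 + 57 = 112 bp
Sorted largest to smallest: 112, 45 bp.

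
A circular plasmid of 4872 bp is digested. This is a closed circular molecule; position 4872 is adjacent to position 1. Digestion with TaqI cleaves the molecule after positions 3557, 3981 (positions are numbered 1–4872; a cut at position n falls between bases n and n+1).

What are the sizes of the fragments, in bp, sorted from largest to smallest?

4448, 424 bp

Circular molecule, 2 cuts → 2 fragments:
  3981 − 3557 = 424 bp
  wrap: 4872 − 3981 + 3557 = 4448 bp
Sorted largest to smallest: 4448, 424 bp.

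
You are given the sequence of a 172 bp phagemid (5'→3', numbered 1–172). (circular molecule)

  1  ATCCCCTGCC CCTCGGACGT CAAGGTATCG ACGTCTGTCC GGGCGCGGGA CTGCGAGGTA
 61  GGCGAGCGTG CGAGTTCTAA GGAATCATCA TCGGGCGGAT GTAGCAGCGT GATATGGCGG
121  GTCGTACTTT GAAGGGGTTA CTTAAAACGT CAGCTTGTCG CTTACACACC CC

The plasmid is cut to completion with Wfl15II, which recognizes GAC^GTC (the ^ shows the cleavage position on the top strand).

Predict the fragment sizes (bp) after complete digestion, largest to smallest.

Wfl15II sites (GACGTC) start at positions 16, 30.
Wfl15II cuts after base 3 of each site, so after positions 18, 32.
Circular molecule, 2 cuts → 2 fragments:
  19–32 → 14 bp
  33–172 then 1–18 → 140 + 18 = 158 bp
Sorted largest to smallest: 158, 14 bp.

158, 14 bp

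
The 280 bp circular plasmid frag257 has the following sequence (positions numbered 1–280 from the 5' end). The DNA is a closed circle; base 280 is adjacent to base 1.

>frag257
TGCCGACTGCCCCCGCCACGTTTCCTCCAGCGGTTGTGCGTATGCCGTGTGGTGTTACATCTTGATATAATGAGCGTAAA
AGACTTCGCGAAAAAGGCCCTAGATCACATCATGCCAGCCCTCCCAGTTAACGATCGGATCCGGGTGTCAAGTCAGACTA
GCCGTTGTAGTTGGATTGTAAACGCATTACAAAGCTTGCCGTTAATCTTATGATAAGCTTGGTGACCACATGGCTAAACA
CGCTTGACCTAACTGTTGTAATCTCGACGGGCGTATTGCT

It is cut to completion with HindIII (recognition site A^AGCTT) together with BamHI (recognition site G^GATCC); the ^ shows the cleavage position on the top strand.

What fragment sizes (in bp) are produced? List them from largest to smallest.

202, 55, 23 bp

HindIII sites (AAGCTT) start at positions 192, 215.
HindIII cuts after the first base of each site, so after positions 192, 215.
The BamHI site (GGATCC) starts at position 137.
BamHI cuts after the first base of each site, so after position 137.
Combined cut positions: 137, 192, 215.
Circular molecule, 3 cuts → 3 fragments:
  138–192 → 55 bp
  193–215 → 23 bp
  216–280 then 1–137 → 65 + 137 = 202 bp
Sorted largest to smallest: 202, 55, 23 bp.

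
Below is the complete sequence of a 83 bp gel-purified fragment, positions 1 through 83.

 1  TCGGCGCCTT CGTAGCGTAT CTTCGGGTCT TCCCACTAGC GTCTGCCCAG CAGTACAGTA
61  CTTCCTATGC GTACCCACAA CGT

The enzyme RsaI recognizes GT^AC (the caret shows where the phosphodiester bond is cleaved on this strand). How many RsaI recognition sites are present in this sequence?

3

GTAC occurs starting at positions 53, 58, 71.
RsaI cuts at 3 sites.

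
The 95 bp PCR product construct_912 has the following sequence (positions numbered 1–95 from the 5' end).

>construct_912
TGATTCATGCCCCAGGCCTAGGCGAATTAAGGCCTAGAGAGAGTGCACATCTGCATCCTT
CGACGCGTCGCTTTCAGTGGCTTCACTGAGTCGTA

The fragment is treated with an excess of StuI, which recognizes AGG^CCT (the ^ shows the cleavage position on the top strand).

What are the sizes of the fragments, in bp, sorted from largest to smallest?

StuI sites (AGGCCT) start at positions 14, 30.
StuI cuts after base 3 of each site, so after positions 16, 32.
Linear molecule, 2 cuts → 3 fragments:
  1–16 → 16 bp
  17–32 → 16 bp
  33–95 → 63 bp
Sorted largest to smallest: 63, 16, 16 bp.

63, 16, 16 bp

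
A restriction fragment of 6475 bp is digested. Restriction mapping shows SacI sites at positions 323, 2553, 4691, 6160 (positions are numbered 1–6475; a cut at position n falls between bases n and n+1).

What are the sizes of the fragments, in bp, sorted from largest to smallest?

2230, 2138, 1469, 323, 315 bp

Linear molecule, 4 cuts → 5 fragments:
  323 − 0 = 323 bp
  2553 − 323 = 2230 bp
  4691 − 2553 = 2138 bp
  6160 − 4691 = 1469 bp
  6475 − 6160 = 315 bp
Sorted largest to smallest: 2230, 2138, 1469, 323, 315 bp.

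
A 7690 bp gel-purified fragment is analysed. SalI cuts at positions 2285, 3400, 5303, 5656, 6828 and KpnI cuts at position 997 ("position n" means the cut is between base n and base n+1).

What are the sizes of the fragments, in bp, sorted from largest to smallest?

1903, 1288, 1172, 1115, 997, 862, 353 bp

Combined cut positions (sorted): 997, 2285, 3400, 5303, 5656, 6828.
Linear molecule, 6 cuts → 7 fragments:
  997 − 0 = 997 bp
  2285 − 997 = 1288 bp
  3400 − 2285 = 1115 bp
  5303 − 3400 = 1903 bp
  5656 − 5303 = 353 bp
  6828 − 5656 = 1172 bp
  7690 − 6828 = 862 bp
Sorted largest to smallest: 1903, 1288, 1172, 1115, 997, 862, 353 bp.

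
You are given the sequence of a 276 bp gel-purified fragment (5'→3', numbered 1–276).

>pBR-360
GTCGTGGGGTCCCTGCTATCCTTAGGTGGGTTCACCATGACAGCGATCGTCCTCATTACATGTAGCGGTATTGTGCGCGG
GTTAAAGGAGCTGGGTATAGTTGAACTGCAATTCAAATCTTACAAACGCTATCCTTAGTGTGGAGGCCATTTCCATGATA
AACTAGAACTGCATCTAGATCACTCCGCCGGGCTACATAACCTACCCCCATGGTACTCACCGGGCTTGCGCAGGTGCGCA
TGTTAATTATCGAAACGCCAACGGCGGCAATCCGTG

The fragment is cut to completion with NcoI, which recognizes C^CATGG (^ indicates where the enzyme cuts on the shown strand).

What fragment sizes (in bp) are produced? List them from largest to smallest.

The NcoI site (CCATGG) starts at position 208.
NcoI cuts after the first base of each site, so after position 208.
Linear molecule, 1 cut → 2 fragments:
  1–208 → 208 bp
  209–276 → 68 bp
Sorted largest to smallest: 208, 68 bp.

208, 68 bp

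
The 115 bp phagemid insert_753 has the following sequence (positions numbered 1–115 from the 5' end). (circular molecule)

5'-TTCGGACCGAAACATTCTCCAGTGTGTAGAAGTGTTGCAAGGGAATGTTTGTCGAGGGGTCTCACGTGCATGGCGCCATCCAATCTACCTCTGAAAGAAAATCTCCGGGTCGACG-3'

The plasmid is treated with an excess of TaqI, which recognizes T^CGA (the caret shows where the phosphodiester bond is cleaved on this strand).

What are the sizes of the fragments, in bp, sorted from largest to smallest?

TaqI sites (TCGA) start at positions 52, 110.
TaqI cuts after the first base of each site, so after positions 52, 110.
Circular molecule, 2 cuts → 2 fragments:
  53–110 → 58 bp
  111–115 then 1–52 → 5 + 52 = 57 bp
Sorted largest to smallest: 58, 57 bp.

58, 57 bp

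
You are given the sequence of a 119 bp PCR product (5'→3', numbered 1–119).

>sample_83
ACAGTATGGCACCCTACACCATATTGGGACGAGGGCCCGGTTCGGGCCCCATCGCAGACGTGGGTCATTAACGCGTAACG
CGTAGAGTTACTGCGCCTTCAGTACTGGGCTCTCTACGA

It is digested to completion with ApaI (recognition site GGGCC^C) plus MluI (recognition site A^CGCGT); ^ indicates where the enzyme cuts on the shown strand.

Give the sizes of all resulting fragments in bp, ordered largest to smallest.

ApaI sites (GGGCCC) start at positions 33, 44.
ApaI cuts after base 5 of each site (before the last base), so after positions 37, 48.
MluI sites (ACGCGT) start at positions 71, 78.
MluI cuts after the first base of each site, so after positions 71, 78.
Combined cut positions: 37, 48, 71, 78.
Linear molecule, 4 cuts → 5 fragments:
  1–37 → 37 bp
  38–48 → 11 bp
  49–71 → 23 bp
  72–78 → 7 bp
  79–119 → 41 bp
Sorted largest to smallest: 41, 37, 23, 11, 7 bp.

41, 37, 23, 11, 7 bp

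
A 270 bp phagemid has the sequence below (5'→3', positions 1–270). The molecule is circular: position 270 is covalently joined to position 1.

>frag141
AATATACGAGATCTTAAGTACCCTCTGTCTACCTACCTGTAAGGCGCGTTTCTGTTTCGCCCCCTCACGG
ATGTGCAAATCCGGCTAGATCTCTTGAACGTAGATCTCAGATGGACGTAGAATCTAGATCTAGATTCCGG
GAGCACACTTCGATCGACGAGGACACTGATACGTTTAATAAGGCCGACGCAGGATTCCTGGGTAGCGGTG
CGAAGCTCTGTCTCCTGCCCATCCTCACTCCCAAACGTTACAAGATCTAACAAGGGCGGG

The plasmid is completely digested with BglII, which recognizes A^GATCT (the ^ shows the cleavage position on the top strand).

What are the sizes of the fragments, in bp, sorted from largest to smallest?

127, 78, 26, 24, 15 bp

BglII sites (AGATCT) start at positions 9, 87, 102, 126, 253.
BglII cuts after the first base of each site, so after positions 9, 87, 102, 126, 253.
Circular molecule, 5 cuts → 5 fragments:
  10–87 → 78 bp
  88–102 → 15 bp
  103–126 → 24 bp
  127–253 → 127 bp
  254–270 then 1–9 → 17 + 9 = 26 bp
Sorted largest to smallest: 127, 78, 26, 24, 15 bp.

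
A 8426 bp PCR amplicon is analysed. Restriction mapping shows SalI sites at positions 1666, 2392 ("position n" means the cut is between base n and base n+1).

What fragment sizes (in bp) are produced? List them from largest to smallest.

6034, 1666, 726 bp

Linear molecule, 2 cuts → 3 fragments:
  1666 − 0 = 1666 bp
  2392 − 1666 = 726 bp
  8426 − 2392 = 6034 bp
Sorted largest to smallest: 6034, 1666, 726 bp.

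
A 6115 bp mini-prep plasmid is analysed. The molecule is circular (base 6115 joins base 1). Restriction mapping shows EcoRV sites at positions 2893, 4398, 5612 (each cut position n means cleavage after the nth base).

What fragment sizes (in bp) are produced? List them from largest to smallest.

3396, 1505, 1214 bp

Circular molecule, 3 cuts → 3 fragments:
  4398 − 2893 = 1505 bp
  5612 − 4398 = 1214 bp
  wrap: 6115 − 5612 + 2893 = 3396 bp
Sorted largest to smallest: 3396, 1505, 1214 bp.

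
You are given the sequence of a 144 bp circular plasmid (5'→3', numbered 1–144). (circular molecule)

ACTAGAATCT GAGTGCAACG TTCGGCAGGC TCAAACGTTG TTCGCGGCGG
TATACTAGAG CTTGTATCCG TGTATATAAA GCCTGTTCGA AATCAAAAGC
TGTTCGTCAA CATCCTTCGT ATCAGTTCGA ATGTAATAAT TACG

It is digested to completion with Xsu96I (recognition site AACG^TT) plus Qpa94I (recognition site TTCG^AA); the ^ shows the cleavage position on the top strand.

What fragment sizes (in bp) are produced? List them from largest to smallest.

Xsu96I sites (AACGTT) start at positions 17, 34.
Xsu96I cuts after base 4 of each site, so after positions 20, 37.
Qpa94I sites (TTCGAA) start at positions 86, 126.
Qpa94I cuts after base 4 of each site, so after positions 89, 129.
Combined cut positions: 20, 37, 89, 129.
Circular molecule, 4 cuts → 4 fragments:
  21–37 → 17 bp
  38–89 → 52 bp
  90–129 → 40 bp
  130–144 then 1–20 → 15 + 20 = 35 bp
Sorted largest to smallest: 52, 40, 35, 17 bp.

52, 40, 35, 17 bp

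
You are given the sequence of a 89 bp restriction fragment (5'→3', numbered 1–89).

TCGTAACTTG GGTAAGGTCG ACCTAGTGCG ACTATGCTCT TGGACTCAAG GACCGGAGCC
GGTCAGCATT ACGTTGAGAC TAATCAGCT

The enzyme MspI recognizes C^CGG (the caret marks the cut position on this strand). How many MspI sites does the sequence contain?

CCGG occurs starting at positions 53, 59.
MspI cuts at 2 sites.

2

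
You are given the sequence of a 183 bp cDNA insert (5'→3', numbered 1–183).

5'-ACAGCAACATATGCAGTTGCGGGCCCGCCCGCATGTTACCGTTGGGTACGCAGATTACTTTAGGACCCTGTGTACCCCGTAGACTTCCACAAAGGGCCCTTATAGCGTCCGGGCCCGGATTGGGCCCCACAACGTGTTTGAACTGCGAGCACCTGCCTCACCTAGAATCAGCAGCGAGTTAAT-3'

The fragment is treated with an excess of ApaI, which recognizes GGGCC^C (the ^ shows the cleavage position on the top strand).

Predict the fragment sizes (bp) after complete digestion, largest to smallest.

ApaI sites (GGGCCC) start at positions 21, 94, 111, 122.
ApaI cuts after base 5 of each site (before the last base), so after positions 25, 98, 115, 126.
Linear molecule, 4 cuts → 5 fragments:
  1–25 → 25 bp
  26–98 → 73 bp
  99–115 → 17 bp
  116–126 → 11 bp
  127–183 → 57 bp
Sorted largest to smallest: 73, 57, 25, 17, 11 bp.

73, 57, 25, 17, 11 bp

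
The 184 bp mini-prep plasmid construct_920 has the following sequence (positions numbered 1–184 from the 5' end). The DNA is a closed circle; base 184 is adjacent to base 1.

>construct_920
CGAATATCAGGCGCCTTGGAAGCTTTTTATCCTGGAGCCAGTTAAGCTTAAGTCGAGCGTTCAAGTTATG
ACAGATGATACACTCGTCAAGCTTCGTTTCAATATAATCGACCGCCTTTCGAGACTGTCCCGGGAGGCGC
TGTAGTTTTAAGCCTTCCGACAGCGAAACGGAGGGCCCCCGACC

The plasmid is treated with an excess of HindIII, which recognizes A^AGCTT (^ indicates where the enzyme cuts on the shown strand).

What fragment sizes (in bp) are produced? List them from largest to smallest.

HindIII sites (AAGCTT) start at positions 20, 44, 89.
HindIII cuts after the first base of each site, so after positions 20, 44, 89.
Circular molecule, 3 cuts → 3 fragments:
  21–44 → 24 bp
  45–89 → 45 bp
  90–184 then 1–20 → 95 + 20 = 115 bp
Sorted largest to smallest: 115, 45, 24 bp.

115, 45, 24 bp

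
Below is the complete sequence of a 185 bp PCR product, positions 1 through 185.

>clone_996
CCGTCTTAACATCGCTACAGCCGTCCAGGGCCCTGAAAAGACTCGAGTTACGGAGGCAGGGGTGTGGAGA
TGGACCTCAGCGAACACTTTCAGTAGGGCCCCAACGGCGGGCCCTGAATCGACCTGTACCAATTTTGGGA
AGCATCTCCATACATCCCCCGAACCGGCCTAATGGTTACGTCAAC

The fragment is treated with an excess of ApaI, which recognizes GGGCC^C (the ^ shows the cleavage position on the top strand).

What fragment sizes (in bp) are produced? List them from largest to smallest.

ApaI sites (GGGCCC) start at positions 28, 96, 109.
ApaI cuts after base 5 of each site (before the last base), so after positions 32, 100, 113.
Linear molecule, 3 cuts → 4 fragments:
  1–32 → 32 bp
  33–100 → 68 bp
  101–113 → 13 bp
  114–185 → 72 bp
Sorted largest to smallest: 72, 68, 32, 13 bp.

72, 68, 32, 13 bp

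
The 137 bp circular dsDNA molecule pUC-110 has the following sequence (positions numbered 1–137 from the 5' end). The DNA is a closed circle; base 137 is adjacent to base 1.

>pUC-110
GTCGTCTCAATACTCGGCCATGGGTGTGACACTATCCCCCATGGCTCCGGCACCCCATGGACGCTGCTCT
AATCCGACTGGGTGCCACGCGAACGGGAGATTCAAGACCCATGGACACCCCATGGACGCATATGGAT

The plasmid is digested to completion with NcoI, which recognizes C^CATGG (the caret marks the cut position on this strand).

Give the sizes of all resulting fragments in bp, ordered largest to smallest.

54, 35, 21, 16, 11 bp

NcoI sites (CCATGG) start at positions 18, 39, 55, 109, 120.
NcoI cuts after the first base of each site, so after positions 18, 39, 55, 109, 120.
Circular molecule, 5 cuts → 5 fragments:
  19–39 → 21 bp
  40–55 → 16 bp
  56–109 → 54 bp
  110–120 → 11 bp
  121–137 then 1–18 → 17 + 18 = 35 bp
Sorted largest to smallest: 54, 35, 21, 16, 11 bp.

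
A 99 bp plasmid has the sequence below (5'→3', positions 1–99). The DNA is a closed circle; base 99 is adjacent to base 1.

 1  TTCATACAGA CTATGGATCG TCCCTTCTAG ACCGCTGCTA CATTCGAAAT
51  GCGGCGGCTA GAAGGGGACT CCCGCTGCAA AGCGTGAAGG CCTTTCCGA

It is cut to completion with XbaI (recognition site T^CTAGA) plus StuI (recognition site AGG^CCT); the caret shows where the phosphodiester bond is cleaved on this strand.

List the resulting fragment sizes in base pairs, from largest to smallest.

The XbaI site (TCTAGA) starts at position 26.
XbaI cuts after the first base of each site, so after position 26.
The StuI site (AGGCCT) starts at position 88.
StuI cuts after base 3 of each site, so after position 90.
Combined cut positions: 26, 90.
Circular molecule, 2 cuts → 2 fragments:
  27–90 → 64 bp
  91–99 then 1–26 → 9 + 26 = 35 bp
Sorted largest to smallest: 64, 35 bp.

64, 35 bp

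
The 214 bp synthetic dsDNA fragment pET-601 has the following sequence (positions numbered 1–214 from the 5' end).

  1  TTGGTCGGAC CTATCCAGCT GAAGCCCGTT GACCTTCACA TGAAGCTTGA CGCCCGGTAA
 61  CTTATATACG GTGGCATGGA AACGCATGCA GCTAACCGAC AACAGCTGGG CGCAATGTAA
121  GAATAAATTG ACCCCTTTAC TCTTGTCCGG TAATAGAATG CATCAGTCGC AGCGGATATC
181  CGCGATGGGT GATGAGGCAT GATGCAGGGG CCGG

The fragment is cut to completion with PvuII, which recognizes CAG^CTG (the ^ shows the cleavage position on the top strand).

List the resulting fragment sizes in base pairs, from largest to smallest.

109, 87, 18 bp

PvuII sites (CAGCTG) start at positions 16, 103.
PvuII cuts after base 3 of each site, so after positions 18, 105.
Linear molecule, 2 cuts → 3 fragments:
  1–18 → 18 bp
  19–105 → 87 bp
  106–214 → 109 bp
Sorted largest to smallest: 109, 87, 18 bp.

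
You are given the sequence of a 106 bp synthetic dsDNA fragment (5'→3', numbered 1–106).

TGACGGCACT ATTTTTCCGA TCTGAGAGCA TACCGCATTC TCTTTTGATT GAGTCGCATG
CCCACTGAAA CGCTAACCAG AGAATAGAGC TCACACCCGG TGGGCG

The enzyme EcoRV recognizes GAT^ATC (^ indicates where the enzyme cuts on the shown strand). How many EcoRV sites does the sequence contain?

0

No occurrence of GATATC is present in the sequence.
EcoRV does not cut: 0 sites.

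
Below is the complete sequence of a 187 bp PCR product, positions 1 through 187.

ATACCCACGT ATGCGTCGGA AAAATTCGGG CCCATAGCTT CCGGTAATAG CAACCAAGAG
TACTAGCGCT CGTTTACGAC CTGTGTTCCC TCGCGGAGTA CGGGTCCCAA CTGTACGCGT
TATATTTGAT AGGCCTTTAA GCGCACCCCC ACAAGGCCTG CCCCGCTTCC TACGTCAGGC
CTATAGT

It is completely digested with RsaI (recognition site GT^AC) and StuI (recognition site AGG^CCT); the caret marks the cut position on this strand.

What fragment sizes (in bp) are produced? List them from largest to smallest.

RsaI sites (GTAC) start at positions 60, 98, 113.
RsaI cuts after base 2 of each site, so after positions 61, 99, 114.
StuI sites (AGGCCT) start at positions 131, 154, 177.
StuI cuts after base 3 of each site, so after positions 133, 156, 179.
Combined cut positions: 61, 99, 114, 133, 156, 179.
Linear molecule, 6 cuts → 7 fragments:
  1–61 → 61 bp
  62–99 → 38 bp
  100–114 → 15 bp
  115–133 → 19 bp
  134–156 → 23 bp
  157–179 → 23 bp
  180–187 → 8 bp
Sorted largest to smallest: 61, 38, 23, 23, 19, 15, 8 bp.

61, 38, 23, 23, 19, 15, 8 bp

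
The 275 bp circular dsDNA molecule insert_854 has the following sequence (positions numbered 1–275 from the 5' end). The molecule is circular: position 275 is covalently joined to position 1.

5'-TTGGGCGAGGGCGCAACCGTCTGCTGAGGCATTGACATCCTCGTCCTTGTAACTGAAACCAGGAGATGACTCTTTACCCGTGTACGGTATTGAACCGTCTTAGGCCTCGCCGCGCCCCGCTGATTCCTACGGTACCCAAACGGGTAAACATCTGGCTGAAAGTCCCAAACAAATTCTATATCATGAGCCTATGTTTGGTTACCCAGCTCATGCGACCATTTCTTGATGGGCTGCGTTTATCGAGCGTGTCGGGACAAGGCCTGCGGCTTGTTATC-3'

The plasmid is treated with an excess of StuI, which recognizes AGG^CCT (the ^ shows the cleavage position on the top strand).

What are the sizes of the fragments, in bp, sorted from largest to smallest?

StuI sites (AGGCCT) start at positions 102, 257.
StuI cuts after base 3 of each site, so after positions 104, 259.
Circular molecule, 2 cuts → 2 fragments:
  105–259 → 155 bp
  260–275 then 1–104 → 16 + 104 = 120 bp
Sorted largest to smallest: 155, 120 bp.

155, 120 bp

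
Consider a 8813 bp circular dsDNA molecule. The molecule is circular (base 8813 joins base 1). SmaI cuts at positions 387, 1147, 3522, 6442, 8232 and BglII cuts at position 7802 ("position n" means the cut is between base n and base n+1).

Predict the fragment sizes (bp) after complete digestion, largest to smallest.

2920, 2375, 1360, 968, 760, 430 bp

Combined cut positions (sorted): 387, 1147, 3522, 6442, 7802, 8232.
Circular molecule, 6 cuts → 6 fragments:
  1147 − 387 = 760 bp
  3522 − 1147 = 2375 bp
  6442 − 3522 = 2920 bp
  7802 − 6442 = 1360 bp
  8232 − 7802 = 430 bp
  wrap: 8813 − 8232 + 387 = 968 bp
Sorted largest to smallest: 2920, 2375, 1360, 968, 760, 430 bp.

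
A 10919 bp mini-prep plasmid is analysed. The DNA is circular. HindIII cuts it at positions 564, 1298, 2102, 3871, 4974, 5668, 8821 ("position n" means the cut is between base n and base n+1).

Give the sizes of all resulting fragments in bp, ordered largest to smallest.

3153, 2662, 1769, 1103, 804, 734, 694 bp

Circular molecule, 7 cuts → 7 fragments:
  1298 − 564 = 734 bp
  2102 − 1298 = 804 bp
  3871 − 2102 = 1769 bp
  4974 − 3871 = 1103 bp
  5668 − 4974 = 694 bp
  8821 − 5668 = 3153 bp
  wrap: 10919 − 8821 + 564 = 2662 bp
Sorted largest to smallest: 3153, 2662, 1769, 1103, 804, 734, 694 bp.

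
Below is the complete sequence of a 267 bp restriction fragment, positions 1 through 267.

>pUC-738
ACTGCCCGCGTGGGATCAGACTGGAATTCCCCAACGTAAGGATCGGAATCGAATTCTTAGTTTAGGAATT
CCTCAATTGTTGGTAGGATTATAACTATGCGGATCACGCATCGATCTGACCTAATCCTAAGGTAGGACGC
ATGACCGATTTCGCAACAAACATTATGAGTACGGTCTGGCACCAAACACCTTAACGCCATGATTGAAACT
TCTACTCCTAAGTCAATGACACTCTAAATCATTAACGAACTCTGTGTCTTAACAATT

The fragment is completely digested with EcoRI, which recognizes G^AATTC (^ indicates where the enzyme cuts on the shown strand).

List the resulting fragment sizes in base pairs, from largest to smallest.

201, 27, 24, 15 bp

EcoRI sites (GAATTC) start at positions 24, 51, 66.
EcoRI cuts after the first base of each site, so after positions 24, 51, 66.
Linear molecule, 3 cuts → 4 fragments:
  1–24 → 24 bp
  25–51 → 27 bp
  52–66 → 15 bp
  67–267 → 201 bp
Sorted largest to smallest: 201, 27, 24, 15 bp.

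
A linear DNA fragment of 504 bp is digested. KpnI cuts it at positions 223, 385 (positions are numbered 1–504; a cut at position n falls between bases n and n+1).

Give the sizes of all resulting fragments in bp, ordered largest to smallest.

223, 162, 119 bp

Linear molecule, 2 cuts → 3 fragments:
  223 − 0 = 223 bp
  385 − 223 = 162 bp
  504 − 385 = 119 bp
Sorted largest to smallest: 223, 162, 119 bp.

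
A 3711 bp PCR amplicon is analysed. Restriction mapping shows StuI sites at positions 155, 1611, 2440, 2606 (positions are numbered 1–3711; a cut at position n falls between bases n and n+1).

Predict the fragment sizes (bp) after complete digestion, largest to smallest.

1456, 1105, 829, 166, 155 bp

Linear molecule, 4 cuts → 5 fragments:
  155 − 0 = 155 bp
  1611 − 155 = 1456 bp
  2440 − 1611 = 829 bp
  2606 − 2440 = 166 bp
  3711 − 2606 = 1105 bp
Sorted largest to smallest: 1456, 1105, 829, 166, 155 bp.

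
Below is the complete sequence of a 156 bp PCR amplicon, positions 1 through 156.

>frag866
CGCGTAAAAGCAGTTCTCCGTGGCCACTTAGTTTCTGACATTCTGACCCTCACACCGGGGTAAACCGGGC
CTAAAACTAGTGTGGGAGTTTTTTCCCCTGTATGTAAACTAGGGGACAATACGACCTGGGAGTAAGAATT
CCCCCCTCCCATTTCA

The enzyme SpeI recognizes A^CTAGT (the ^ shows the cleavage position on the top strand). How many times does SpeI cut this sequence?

1

ACTAGT occurs starting at position 76.
SpeI cuts at 1 site.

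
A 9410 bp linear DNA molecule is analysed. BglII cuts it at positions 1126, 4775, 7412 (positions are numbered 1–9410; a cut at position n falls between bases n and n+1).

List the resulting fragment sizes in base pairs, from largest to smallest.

3649, 2637, 1998, 1126 bp

Linear molecule, 3 cuts → 4 fragments:
  1126 − 0 = 1126 bp
  4775 − 1126 = 3649 bp
  7412 − 4775 = 2637 bp
  9410 − 7412 = 1998 bp
Sorted largest to smallest: 3649, 2637, 1998, 1126 bp.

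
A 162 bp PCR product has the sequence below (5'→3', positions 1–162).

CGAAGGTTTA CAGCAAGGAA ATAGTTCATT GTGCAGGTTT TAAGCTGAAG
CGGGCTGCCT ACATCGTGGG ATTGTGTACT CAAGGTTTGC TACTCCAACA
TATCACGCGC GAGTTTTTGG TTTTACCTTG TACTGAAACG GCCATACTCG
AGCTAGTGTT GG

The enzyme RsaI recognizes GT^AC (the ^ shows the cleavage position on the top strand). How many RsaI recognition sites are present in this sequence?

GTAC occurs starting at positions 76, 130.
RsaI cuts at 2 sites.

2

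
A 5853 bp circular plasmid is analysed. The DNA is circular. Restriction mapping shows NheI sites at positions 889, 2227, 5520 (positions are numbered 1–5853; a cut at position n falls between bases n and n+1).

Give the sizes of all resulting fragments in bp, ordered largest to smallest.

3293, 1338, 1222 bp

Circular molecule, 3 cuts → 3 fragments:
  2227 − 889 = 1338 bp
  5520 − 2227 = 3293 bp
  wrap: 5853 − 5520 + 889 = 1222 bp
Sorted largest to smallest: 3293, 1338, 1222 bp.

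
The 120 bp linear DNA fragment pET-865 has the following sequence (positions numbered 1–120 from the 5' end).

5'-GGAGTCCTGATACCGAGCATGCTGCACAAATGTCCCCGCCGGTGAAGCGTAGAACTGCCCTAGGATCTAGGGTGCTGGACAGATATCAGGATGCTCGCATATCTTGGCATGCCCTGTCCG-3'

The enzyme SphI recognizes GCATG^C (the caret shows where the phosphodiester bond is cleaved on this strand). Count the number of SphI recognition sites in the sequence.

2

GCATGC occurs starting at positions 17, 107.
SphI cuts at 2 sites.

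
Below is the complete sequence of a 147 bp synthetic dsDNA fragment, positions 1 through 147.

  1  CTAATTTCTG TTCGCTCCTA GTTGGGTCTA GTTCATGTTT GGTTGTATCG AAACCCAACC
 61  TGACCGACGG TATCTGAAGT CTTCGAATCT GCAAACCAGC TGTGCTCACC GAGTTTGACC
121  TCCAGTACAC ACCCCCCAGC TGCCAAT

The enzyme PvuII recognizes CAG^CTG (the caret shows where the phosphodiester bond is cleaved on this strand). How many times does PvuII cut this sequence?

CAGCTG occurs starting at positions 97, 137.
PvuII cuts at 2 sites.

2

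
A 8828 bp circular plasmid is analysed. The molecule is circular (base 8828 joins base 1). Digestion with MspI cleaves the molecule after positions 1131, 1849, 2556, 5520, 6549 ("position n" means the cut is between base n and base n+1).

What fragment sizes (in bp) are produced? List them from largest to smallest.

Circular molecule, 5 cuts → 5 fragments:
  1849 − 1131 = 718 bp
  2556 − 1849 = 707 bp
  5520 − 2556 = 2964 bp
  6549 − 5520 = 1029 bp
  wrap: 8828 − 6549 + 1131 = 3410 bp
Sorted largest to smallest: 3410, 2964, 1029, 718, 707 bp.

3410, 2964, 1029, 718, 707 bp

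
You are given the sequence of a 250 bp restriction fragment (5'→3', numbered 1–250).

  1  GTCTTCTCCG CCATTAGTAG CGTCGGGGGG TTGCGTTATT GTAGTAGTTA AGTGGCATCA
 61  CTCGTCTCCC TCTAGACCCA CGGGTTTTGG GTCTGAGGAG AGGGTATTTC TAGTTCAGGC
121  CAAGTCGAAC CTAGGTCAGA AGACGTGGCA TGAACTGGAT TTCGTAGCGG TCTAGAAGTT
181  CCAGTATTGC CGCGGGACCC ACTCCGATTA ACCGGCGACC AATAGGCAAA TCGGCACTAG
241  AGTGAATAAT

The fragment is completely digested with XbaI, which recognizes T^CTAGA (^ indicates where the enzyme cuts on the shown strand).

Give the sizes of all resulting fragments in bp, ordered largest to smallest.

XbaI sites (TCTAGA) start at positions 71, 171.
XbaI cuts after the first base of each site, so after positions 71, 171.
Linear molecule, 2 cuts → 3 fragments:
  1–71 → 71 bp
  72–171 → 100 bp
  172–250 → 79 bp
Sorted largest to smallest: 100, 79, 71 bp.

100, 79, 71 bp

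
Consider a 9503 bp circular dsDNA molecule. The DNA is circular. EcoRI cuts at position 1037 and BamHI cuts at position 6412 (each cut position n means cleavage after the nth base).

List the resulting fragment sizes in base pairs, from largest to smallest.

Combined cut positions (sorted): 1037, 6412.
Circular molecule, 2 cuts → 2 fragments:
  6412 − 1037 = 5375 bp
  wrap: 9503 − 6412 + 1037 = 4128 bp
Sorted largest to smallest: 5375, 4128 bp.

5375, 4128 bp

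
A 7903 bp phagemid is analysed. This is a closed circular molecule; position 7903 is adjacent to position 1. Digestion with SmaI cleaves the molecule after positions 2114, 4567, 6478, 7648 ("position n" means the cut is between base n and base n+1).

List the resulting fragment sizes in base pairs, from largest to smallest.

2453, 2369, 1911, 1170 bp

Circular molecule, 4 cuts → 4 fragments:
  4567 − 2114 = 2453 bp
  6478 − 4567 = 1911 bp
  7648 − 6478 = 1170 bp
  wrap: 7903 − 7648 + 2114 = 2369 bp
Sorted largest to smallest: 2453, 2369, 1911, 1170 bp.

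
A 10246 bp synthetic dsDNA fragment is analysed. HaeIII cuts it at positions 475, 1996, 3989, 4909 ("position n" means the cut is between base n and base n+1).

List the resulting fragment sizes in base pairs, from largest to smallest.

5337, 1993, 1521, 920, 475 bp

Linear molecule, 4 cuts → 5 fragments:
  475 − 0 = 475 bp
  1996 − 475 = 1521 bp
  3989 − 1996 = 1993 bp
  4909 − 3989 = 920 bp
  10246 − 4909 = 5337 bp
Sorted largest to smallest: 5337, 1993, 1521, 920, 475 bp.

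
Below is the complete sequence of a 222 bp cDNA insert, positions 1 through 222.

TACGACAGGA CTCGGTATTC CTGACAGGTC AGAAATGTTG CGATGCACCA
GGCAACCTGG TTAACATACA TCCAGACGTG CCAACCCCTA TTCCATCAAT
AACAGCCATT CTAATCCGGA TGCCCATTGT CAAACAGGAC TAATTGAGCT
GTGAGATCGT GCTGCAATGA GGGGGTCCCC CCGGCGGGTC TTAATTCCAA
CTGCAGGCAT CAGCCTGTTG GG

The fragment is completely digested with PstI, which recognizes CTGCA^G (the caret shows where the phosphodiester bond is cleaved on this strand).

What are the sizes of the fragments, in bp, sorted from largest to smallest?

The PstI site (CTGCAG) starts at position 201.
PstI cuts after base 5 of each site (before the last base), so after position 205.
Linear molecule, 1 cut → 2 fragments:
  1–205 → 205 bp
  206–222 → 17 bp
Sorted largest to smallest: 205, 17 bp.

205, 17 bp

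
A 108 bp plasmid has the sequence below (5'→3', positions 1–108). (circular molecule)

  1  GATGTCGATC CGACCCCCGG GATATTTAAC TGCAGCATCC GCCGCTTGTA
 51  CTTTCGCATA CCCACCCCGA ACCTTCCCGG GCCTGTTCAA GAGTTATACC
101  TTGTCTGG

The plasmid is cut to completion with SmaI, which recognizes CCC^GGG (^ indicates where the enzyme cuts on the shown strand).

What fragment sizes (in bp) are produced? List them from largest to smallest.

SmaI sites (CCCGGG) start at positions 16, 76.
SmaI cuts after base 3 of each site, so after positions 18, 78.
Circular molecule, 2 cuts → 2 fragments:
  19–78 → 60 bp
  79–108 then 1–18 → 30 + 18 = 48 bp
Sorted largest to smallest: 60, 48 bp.

60, 48 bp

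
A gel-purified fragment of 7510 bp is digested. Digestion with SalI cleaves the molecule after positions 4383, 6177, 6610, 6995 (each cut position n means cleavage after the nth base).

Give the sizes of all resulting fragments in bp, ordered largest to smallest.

Linear molecule, 4 cuts → 5 fragments:
  4383 − 0 = 4383 bp
  6177 − 4383 = 1794 bp
  6610 − 6177 = 433 bp
  6995 − 6610 = 385 bp
  7510 − 6995 = 515 bp
Sorted largest to smallest: 4383, 1794, 515, 433, 385 bp.

4383, 1794, 515, 433, 385 bp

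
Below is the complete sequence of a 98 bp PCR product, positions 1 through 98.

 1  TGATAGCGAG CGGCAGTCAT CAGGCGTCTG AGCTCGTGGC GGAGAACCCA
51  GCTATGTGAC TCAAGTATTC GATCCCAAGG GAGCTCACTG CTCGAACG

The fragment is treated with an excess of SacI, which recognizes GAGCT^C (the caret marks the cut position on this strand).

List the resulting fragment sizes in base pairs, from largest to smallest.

SacI sites (GAGCTC) start at positions 30, 81.
SacI cuts after base 5 of each site (before the last base), so after positions 34, 85.
Linear molecule, 2 cuts → 3 fragments:
  1–34 → 34 bp
  35–85 → 51 bp
  86–98 → 13 bp
Sorted largest to smallest: 51, 34, 13 bp.

51, 34, 13 bp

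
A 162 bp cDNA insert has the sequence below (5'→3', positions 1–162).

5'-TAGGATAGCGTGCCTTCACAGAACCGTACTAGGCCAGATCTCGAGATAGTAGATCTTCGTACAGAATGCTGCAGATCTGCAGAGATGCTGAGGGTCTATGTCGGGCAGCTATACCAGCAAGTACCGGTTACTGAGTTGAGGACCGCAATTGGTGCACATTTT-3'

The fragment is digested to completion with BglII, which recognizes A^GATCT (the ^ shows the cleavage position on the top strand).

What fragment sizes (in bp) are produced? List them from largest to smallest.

89, 36, 22, 15 bp

BglII sites (AGATCT) start at positions 36, 51, 73.
BglII cuts after the first base of each site, so after positions 36, 51, 73.
Linear molecule, 3 cuts → 4 fragments:
  1–36 → 36 bp
  37–51 → 15 bp
  52–73 → 22 bp
  74–162 → 89 bp
Sorted largest to smallest: 89, 36, 22, 15 bp.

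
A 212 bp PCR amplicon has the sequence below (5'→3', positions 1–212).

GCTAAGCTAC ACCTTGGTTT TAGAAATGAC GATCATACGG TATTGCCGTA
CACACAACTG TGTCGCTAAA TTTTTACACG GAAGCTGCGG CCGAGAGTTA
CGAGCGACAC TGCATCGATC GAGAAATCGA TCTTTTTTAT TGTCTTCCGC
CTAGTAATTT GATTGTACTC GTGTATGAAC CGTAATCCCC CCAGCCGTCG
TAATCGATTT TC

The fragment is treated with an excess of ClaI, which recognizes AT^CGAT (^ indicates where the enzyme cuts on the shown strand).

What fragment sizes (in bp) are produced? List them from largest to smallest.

ClaI sites (ATCGAT) start at positions 114, 126, 203.
ClaI cuts after base 2 of each site, so after positions 115, 127, 204.
Linear molecule, 3 cuts → 4 fragments:
  1–115 → 115 bp
  116–127 → 12 bp
  128–204 → 77 bp
  205–212 → 8 bp
Sorted largest to smallest: 115, 77, 12, 8 bp.

115, 77, 12, 8 bp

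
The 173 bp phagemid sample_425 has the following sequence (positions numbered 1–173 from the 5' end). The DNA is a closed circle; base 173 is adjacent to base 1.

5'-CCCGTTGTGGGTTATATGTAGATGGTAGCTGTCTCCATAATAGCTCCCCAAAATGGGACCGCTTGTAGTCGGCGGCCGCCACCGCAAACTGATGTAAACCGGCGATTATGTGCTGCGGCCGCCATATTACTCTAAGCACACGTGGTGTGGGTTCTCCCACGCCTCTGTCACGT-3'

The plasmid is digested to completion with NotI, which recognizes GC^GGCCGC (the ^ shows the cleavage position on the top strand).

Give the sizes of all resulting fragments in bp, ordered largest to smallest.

NotI sites (GCGGCCGC) start at positions 72, 115.
NotI cuts after base 2 of each site, so after positions 73, 116.
Circular molecule, 2 cuts → 2 fragments:
  74–116 → 43 bp
  117–173 then 1–73 → 57 + 73 = 130 bp
Sorted largest to smallest: 130, 43 bp.

130, 43 bp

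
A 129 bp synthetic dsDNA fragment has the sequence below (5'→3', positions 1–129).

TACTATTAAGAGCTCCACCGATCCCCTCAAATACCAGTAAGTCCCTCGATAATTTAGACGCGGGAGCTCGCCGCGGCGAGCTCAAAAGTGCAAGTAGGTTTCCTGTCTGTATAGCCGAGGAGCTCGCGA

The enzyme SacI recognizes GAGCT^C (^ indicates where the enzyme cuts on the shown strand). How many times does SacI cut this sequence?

GAGCTC occurs starting at positions 10, 64, 78, 120.
SacI cuts at 4 sites.

4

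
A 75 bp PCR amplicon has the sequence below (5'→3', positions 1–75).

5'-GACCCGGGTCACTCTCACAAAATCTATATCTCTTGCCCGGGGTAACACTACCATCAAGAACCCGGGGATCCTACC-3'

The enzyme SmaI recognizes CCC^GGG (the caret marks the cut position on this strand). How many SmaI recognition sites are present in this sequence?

3

CCCGGG occurs starting at positions 3, 36, 61.
SmaI cuts at 3 sites.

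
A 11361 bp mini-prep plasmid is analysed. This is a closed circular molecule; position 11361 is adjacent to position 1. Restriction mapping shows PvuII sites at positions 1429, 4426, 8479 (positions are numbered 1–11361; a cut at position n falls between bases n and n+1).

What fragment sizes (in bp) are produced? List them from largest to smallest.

Circular molecule, 3 cuts → 3 fragments:
  4426 − 1429 = 2997 bp
  8479 − 4426 = 4053 bp
  wrap: 11361 − 8479 + 1429 = 4311 bp
Sorted largest to smallest: 4311, 4053, 2997 bp.

4311, 4053, 2997 bp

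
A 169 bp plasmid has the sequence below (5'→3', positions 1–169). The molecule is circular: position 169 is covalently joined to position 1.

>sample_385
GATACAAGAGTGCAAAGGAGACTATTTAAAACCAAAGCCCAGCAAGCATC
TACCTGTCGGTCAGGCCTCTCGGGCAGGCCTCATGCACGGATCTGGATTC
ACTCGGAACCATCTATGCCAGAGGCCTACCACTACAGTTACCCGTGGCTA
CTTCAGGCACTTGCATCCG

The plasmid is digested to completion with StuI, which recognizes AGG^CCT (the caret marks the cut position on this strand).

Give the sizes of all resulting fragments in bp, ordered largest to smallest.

110, 46, 13 bp

StuI sites (AGGCCT) start at positions 63, 76, 122.
StuI cuts after base 3 of each site, so after positions 65, 78, 124.
Circular molecule, 3 cuts → 3 fragments:
  66–78 → 13 bp
  79–124 → 46 bp
  125–169 then 1–65 → 45 + 65 = 110 bp
Sorted largest to smallest: 110, 46, 13 bp.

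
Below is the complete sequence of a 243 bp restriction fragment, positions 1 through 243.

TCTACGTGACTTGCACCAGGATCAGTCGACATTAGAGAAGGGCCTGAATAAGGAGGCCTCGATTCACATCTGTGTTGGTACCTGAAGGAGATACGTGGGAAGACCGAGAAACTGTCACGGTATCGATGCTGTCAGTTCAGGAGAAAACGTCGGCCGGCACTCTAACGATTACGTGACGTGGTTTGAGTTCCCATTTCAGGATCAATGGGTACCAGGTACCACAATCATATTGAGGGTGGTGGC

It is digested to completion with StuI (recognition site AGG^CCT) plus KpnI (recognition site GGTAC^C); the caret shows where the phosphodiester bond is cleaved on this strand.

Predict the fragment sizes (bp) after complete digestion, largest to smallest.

131, 56, 25, 24, 7 bp

The StuI site (AGGCCT) starts at position 54.
StuI cuts after base 3 of each site, so after position 56.
KpnI sites (GGTACC) start at positions 77, 208, 215.
KpnI cuts after base 5 of each site (before the last base), so after positions 81, 212, 219.
Combined cut positions: 56, 81, 212, 219.
Linear molecule, 4 cuts → 5 fragments:
  1–56 → 56 bp
  57–81 → 25 bp
  82–212 → 131 bp
  213–219 → 7 bp
  220–243 → 24 bp
Sorted largest to smallest: 131, 56, 25, 24, 7 bp.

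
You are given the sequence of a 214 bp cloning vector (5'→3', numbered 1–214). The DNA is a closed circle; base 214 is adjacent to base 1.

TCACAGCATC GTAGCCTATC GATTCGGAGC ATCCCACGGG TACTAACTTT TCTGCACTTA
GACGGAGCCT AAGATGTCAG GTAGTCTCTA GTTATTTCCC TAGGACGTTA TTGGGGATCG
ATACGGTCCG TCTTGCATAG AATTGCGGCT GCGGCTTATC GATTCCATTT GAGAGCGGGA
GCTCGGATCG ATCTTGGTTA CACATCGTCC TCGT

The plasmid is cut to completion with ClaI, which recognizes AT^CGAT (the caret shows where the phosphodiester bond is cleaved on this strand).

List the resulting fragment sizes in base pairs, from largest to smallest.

ClaI sites (ATCGAT) start at positions 18, 117, 158, 187.
ClaI cuts after base 2 of each site, so after positions 19, 118, 159, 188.
Circular molecule, 4 cuts → 4 fragments:
  20–118 → 99 bp
  119–159 → 41 bp
  160–188 → 29 bp
  189–214 then 1–19 → 26 + 19 = 45 bp
Sorted largest to smallest: 99, 45, 41, 29 bp.

99, 45, 41, 29 bp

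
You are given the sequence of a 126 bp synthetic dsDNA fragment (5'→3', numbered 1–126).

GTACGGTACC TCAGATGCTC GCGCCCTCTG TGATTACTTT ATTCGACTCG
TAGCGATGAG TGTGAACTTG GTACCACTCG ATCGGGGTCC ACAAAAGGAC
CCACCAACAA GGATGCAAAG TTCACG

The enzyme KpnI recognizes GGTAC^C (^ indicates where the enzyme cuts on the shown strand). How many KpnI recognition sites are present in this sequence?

2

GGTACC occurs starting at positions 5, 70.
KpnI cuts at 2 sites.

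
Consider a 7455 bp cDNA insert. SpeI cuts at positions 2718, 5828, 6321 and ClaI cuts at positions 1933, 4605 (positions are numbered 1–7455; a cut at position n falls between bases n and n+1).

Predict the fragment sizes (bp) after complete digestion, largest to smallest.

1933, 1887, 1223, 1134, 785, 493 bp

Combined cut positions (sorted): 1933, 2718, 4605, 5828, 6321.
Linear molecule, 5 cuts → 6 fragments:
  1933 − 0 = 1933 bp
  2718 − 1933 = 785 bp
  4605 − 2718 = 1887 bp
  5828 − 4605 = 1223 bp
  6321 − 5828 = 493 bp
  7455 − 6321 = 1134 bp
Sorted largest to smallest: 1933, 1887, 1223, 1134, 785, 493 bp.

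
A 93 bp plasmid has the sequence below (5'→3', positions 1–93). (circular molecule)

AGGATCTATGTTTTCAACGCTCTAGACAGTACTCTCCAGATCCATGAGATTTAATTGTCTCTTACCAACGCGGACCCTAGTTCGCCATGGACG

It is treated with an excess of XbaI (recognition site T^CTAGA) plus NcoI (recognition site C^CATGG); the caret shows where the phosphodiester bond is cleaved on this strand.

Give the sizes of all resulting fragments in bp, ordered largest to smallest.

64, 29 bp

The XbaI site (TCTAGA) starts at position 21.
XbaI cuts after the first base of each site, so after position 21.
The NcoI site (CCATGG) starts at position 85.
NcoI cuts after the first base of each site, so after position 85.
Combined cut positions: 21, 85.
Circular molecule, 2 cuts → 2 fragments:
  22–85 → 64 bp
  86–93 then 1–21 → 8 + 21 = 29 bp
Sorted largest to smallest: 64, 29 bp.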